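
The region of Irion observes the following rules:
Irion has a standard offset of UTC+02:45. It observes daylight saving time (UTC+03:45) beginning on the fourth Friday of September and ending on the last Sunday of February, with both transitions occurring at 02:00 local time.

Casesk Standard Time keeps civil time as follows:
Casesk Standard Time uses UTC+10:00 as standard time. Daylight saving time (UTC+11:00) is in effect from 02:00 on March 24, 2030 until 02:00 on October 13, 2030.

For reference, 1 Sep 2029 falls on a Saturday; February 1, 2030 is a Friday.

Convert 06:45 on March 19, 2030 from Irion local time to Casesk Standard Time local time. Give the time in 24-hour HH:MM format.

14:00

1 September 2029 is a Saturday, so the first Friday is September 7 and the fourth is September 28.
1 February 2030 is a Friday, so Sundays fall on 3, 10, 17, 24; the last is February 24.
Daylight saving runs 28 September 2029 – 24 February 2030; March 19, 2030 is outside that window, so Irion is on standard time at UTC+02:45.
06:45 Irion − 2h45m = 04:00 UTC.
At the standard offset (UTC+10:00), 04:00 UTC + 10h = 14:00 Casesk Standard Time standard time.
Daylight saving runs 24 March – 13 October; the standard-time date in Casesk Standard Time, March 19, 2030, is outside that window, so Casesk Standard Time is on standard time at UTC+10:00.
04:00 UTC + 10h = 14:00 Casesk Standard Time.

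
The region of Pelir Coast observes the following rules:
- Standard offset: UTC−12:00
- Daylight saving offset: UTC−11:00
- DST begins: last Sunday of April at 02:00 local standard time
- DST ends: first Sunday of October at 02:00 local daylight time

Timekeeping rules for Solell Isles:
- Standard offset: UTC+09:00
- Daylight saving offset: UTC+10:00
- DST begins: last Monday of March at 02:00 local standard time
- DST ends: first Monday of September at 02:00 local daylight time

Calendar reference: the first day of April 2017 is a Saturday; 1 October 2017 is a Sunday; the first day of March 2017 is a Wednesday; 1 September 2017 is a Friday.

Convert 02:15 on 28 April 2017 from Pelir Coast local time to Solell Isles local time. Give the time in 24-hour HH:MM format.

1 April 2017 is a Saturday, so Sundays fall on 2, 9, 16, 23, 30; the last is April 30.
1 October 2017 is a Sunday, so the first Sunday is October 1.
28 April 2017 does not fall between 30 April and 1 October, so daylight saving is not in effect and Pelir Coast is at UTC−12:00.
02:15 Pelir Coast + 12h = 14:15 UTC.
1 March 2017 is a Wednesday, so Mondays fall on 6, 13, 20, 27; the last is March 27.
1 September 2017 is a Friday, so the first Monday is September 4.
At the standard offset (UTC+09:00), 14:15 UTC + 9h = 23:15 Solell Isles standard time.
The standard-time date in Solell Isles, 28 April 2017, lies within the daylight-saving period (27 March – 4 September), so Solell Isles is on daylight time, UTC+10:00.
14:15 UTC + 10h = 00:15 Solell Isles (rolling into the next day, 29 April 2017).

00:15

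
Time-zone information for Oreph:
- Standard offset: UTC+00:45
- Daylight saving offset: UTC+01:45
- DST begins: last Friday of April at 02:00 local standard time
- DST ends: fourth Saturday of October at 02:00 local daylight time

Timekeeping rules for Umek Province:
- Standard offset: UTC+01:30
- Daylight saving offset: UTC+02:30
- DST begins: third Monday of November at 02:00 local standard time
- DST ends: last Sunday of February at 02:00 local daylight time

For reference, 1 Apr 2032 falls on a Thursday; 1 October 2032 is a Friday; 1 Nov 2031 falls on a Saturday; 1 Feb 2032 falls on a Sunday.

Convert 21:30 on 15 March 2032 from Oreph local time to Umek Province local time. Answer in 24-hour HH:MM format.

22:15

1 April 2032 is a Thursday, so Fridays fall on 2, 9, 16, 23, 30; the last is April 30.
1 October 2032 is a Friday, so the first Saturday is October 2 and the fourth is October 23.
15 March 2032 is outside the daylight-saving period (30 April – 23 October), so Oreph is on standard time, UTC+00:45.
21:30 Oreph − 0h45m = 20:45 UTC.
1 November 2031 is a Saturday, so the first Monday is November 3 and the third is November 17.
1 February 2032 is a Sunday, so Sundays fall on 1, 8, 15, 22, 29; the last is February 29.
At the standard offset (UTC+01:30), 20:45 UTC + 1h30m = 22:15 Umek Province standard time.
Daylight saving runs 17 November 2031 – 29 February 2032; the standard-time date in Umek Province, 15 March 2032, is outside that window, so Umek Province is on standard time at UTC+01:30.
20:45 UTC + 1h30m = 22:15 Umek Province.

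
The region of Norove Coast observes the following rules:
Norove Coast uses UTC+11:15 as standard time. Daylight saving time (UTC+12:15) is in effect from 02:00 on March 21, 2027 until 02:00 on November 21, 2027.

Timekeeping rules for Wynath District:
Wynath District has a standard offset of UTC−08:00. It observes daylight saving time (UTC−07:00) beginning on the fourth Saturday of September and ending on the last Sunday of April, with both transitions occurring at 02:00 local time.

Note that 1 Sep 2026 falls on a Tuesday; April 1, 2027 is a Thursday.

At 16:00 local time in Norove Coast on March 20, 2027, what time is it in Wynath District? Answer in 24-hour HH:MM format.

21:45

March 20, 2027 does not fall between 21 March and 21 November, so daylight saving is not in effect and Norove Coast is at UTC+11:15.
16:00 Norove Coast − 11h15m = 04:45 UTC.
1 September 2026 is a Tuesday, so the first Saturday is September 5 and the fourth is September 26.
1 April 2027 is a Thursday, so Sundays fall on 4, 11, 18, 25; the last is April 25.
At the standard offset (UTC−08:00), 04:45 UTC − 8h = 20:45 Wynath District standard time (rolling into the previous day, 19 March 2027).
The standard-time date in Wynath District, March 19, 2027, falls between 26 September 2026 and 25 April 2027, so daylight saving is in effect and Wynath District is at UTC−07:00.
04:45 UTC − 7h = 21:45 Wynath District (rolling into the previous day, 19 March 2027).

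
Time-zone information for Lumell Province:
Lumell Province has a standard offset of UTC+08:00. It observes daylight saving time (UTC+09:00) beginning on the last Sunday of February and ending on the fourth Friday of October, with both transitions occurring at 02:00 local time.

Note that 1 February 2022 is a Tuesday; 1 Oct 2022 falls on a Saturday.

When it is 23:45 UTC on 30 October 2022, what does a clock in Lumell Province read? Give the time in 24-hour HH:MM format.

07:45

1 February 2022 is a Tuesday, so Sundays fall on 6, 13, 20, 27; the last is February 27.
1 October 2022 is a Saturday, so the first Friday is October 7 and the fourth is October 28.
At the standard offset (UTC+08:00), 23:45 UTC + 8h = 07:45 Lumell Province standard time (rolling into the next day, 31 October 2022).
The standard-time date in Lumell Province, 31 October 2022, is outside the daylight-saving period (27 February – 28 October), so Lumell Province is on standard time, UTC+08:00.
23:45 UTC + 8h = 07:45 local (rolling into the next day, 31 October 2022).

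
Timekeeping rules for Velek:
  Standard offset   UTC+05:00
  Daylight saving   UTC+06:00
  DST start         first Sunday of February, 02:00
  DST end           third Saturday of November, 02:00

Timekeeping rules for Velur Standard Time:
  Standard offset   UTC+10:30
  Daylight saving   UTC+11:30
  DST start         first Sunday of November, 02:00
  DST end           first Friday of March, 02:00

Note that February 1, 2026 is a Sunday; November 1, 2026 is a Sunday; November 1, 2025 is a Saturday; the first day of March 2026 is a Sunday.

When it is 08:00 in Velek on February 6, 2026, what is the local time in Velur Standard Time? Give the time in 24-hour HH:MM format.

1 February 2026 is a Sunday, so the first Sunday is February 1.
1 November 2026 is a Sunday, so the first Saturday is November 7 and the third is November 21.
February 6, 2026 falls between 1 February and 21 November, so daylight saving is in effect and Velek is at UTC+06:00.
08:00 Velek − 6h = 02:00 UTC.
1 November 2025 is a Saturday, so the first Sunday is November 2.
1 March 2026 is a Sunday, so the first Friday is March 6.
At the standard offset (UTC+10:30), 02:00 UTC + 10h30m = 12:30 Velur Standard Time standard time.
Daylight saving runs 2 November 2025 – 6 March 2026; the standard-time date in Velur Standard Time, February 6, 2026, is inside that window, so Velur Standard Time is at UTC+11:30.
02:00 UTC + 11h30m = 13:30 Velur Standard Time.

13:30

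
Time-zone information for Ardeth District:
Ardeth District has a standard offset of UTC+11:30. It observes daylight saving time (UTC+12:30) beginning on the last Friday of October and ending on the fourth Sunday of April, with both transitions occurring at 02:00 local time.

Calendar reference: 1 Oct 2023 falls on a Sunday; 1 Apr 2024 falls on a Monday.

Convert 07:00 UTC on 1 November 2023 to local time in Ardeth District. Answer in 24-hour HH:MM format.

1 October 2023 is a Sunday, so Fridays fall on 6, 13, 20, 27; the last is October 27.
1 April 2024 is a Monday, so the first Sunday is April 7 and the fourth is April 28.
At the standard offset (UTC+11:30), 07:00 UTC + 11h30m = 18:30 Ardeth District standard time.
The standard-time date in Ardeth District, 1 November 2023, falls between 27 October 2023 and 28 April 2024, so daylight saving is in effect and Ardeth District is at UTC+12:30.
07:00 UTC + 12h30m = 19:30 local.

19:30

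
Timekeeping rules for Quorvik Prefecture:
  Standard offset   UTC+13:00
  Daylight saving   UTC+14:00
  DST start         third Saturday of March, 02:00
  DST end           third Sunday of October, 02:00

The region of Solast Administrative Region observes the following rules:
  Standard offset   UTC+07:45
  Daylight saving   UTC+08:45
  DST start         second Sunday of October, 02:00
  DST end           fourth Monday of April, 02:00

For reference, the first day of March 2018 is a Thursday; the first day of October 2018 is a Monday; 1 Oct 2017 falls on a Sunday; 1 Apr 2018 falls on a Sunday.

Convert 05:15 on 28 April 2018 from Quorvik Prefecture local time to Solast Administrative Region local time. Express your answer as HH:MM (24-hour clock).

23:00

1 March 2018 is a Thursday, so the first Saturday is March 3 and the third is March 17.
1 October 2018 is a Monday, so the first Sunday is October 7 and the third is October 21.
28 April 2018 lies within the daylight-saving period (17 March – 21 October), so Quorvik Prefecture is on daylight time, UTC+14:00.
05:15 Quorvik Prefecture − 14h = 15:15 UTC (rolling into the previous day, 27 April 2018).
1 October 2017 is a Sunday, so the first Sunday is October 1 and the second is October 8.
1 April 2018 is a Sunday, so the first Monday is April 2 and the fourth is April 23.
At the standard offset (UTC+07:45), 15:15 UTC + 7h45m = 23:00 Solast Administrative Region standard time.
The standard-time date in Solast Administrative Region, 27 April 2018, is outside the daylight-saving period (8 October 2017 – 23 April 2018), so Solast Administrative Region is on standard time, UTC+07:45.
15:15 UTC + 7h45m = 23:00 Solast Administrative Region.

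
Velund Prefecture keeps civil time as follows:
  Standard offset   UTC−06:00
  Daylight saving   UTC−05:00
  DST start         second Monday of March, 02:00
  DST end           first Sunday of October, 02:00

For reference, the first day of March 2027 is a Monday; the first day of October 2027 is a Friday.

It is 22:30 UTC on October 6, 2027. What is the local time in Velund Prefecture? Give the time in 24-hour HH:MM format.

16:30

1 March 2027 is a Monday, so the first Monday is March 1 and the second is March 8.
1 October 2027 is a Friday, so the first Sunday is October 3.
At the standard offset (UTC−06:00), 22:30 UTC − 6h = 16:30 Velund Prefecture standard time.
Daylight saving runs 8 March – 3 October; the standard-time date in Velund Prefecture, October 6, 2027, is outside that window, so Velund Prefecture is on standard time at UTC−06:00.
22:30 UTC − 6h = 16:30 local.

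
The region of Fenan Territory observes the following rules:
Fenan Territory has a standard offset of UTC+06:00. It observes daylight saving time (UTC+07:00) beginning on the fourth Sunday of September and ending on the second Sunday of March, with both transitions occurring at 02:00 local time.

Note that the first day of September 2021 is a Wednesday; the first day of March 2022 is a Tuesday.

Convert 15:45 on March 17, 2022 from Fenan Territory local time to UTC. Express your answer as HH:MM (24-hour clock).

09:45

1 September 2021 is a Wednesday, so the first Sunday is September 5 and the fourth is September 26.
1 March 2022 is a Tuesday, so the first Sunday is March 6 and the second is March 13.
March 17, 2022 is outside the daylight-saving period (26 September 2021 – 13 March 2022), so Fenan Territory is on standard time, UTC+06:00.
15:45 local − 6h = 09:45 UTC.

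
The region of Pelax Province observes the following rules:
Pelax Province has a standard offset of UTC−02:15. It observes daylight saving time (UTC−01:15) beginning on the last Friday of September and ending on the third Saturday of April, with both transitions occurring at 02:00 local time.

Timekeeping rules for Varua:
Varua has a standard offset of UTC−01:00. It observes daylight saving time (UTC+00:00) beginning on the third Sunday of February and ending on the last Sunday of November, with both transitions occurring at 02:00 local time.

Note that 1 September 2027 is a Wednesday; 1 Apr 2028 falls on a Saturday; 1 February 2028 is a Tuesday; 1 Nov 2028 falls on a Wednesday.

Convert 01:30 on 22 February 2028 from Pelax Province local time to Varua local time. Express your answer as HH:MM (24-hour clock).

02:45

1 September 2027 is a Wednesday, so Fridays fall on 3, 10, 17, 24; the last is September 24.
1 April 2028 is a Saturday, so the first Saturday is April 1 and the third is April 15.
22 February 2028 lies within the daylight-saving period (24 September 2027 – 15 April 2028), so Pelax Province is on daylight time, UTC−01:15.
01:30 Pelax Province + 1h15m = 02:45 UTC.
1 February 2028 is a Tuesday, so the first Sunday is February 6 and the third is February 20.
1 November 2028 is a Wednesday, so Sundays fall on 5, 12, 19, 26; the last is November 26.
At the standard offset (UTC−01:00), 02:45 UTC − 1h = 01:45 Varua standard time.
The standard-time date in Varua, 22 February 2028, falls between 20 February and 26 November, so daylight saving is in effect and Varua is at UTC+00:00.
02:45 UTC + 0h = 02:45 Varua.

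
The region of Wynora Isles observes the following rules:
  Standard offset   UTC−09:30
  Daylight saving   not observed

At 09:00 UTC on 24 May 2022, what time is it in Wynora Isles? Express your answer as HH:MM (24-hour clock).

23:30

Wynora Isles has no daylight saving, so its offset is UTC−09:30 year-round.
09:00 UTC − 9h30m = 23:30 local (rolling into the previous day, 23 May 2022).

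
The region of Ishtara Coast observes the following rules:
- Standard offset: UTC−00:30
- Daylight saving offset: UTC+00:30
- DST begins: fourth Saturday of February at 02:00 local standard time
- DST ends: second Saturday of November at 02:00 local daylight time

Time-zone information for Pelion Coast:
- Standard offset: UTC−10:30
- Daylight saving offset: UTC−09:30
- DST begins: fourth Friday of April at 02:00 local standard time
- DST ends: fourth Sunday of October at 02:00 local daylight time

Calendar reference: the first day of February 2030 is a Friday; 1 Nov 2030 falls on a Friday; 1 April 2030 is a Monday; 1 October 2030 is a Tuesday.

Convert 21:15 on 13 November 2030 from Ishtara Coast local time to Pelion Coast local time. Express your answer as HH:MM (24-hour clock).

11:15

1 February 2030 is a Friday, so the first Saturday is February 2 and the fourth is February 23.
1 November 2030 is a Friday, so the first Saturday is November 2 and the second is November 9.
13 November 2030 does not fall between 23 February and 9 November, so daylight saving is not in effect and Ishtara Coast is at UTC−00:30.
21:15 Ishtara Coast + 0h30m = 21:45 UTC.
1 April 2030 is a Monday, so the first Friday is April 5 and the fourth is April 26.
1 October 2030 is a Tuesday, so the first Sunday is October 6 and the fourth is October 27.
At the standard offset (UTC−10:30), 21:45 UTC − 10h30m = 11:15 Pelion Coast standard time.
The standard-time date in Pelion Coast, 13 November 2030, does not fall between 26 April and 27 October, so daylight saving is not in effect and Pelion Coast is at UTC−10:30.
21:45 UTC − 10h30m = 11:15 Pelion Coast.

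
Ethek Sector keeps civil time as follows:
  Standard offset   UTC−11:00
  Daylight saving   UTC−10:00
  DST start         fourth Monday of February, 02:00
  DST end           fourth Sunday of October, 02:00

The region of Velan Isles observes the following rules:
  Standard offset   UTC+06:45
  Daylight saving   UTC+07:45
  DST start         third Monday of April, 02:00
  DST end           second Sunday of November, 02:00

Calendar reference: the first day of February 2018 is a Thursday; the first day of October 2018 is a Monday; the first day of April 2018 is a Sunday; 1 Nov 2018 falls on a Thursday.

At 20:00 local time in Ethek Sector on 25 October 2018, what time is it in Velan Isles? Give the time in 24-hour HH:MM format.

1 February 2018 is a Thursday, so the first Monday is February 5 and the fourth is February 26.
1 October 2018 is a Monday, so the first Sunday is October 7 and the fourth is October 28.
Daylight saving runs 26 February – 28 October; 25 October 2018 is inside that window, so Ethek Sector is at UTC−10:00.
20:00 Ethek Sector + 10h = 06:00 UTC (rolling into the next day, 26 October 2018).
1 April 2018 is a Sunday, so the first Monday is April 2 and the third is April 16.
1 November 2018 is a Thursday, so the first Sunday is November 4 and the second is November 11.
At the standard offset (UTC+06:45), 06:00 UTC + 6h45m = 12:45 Velan Isles standard time.
Daylight saving runs 16 April – 11 November; the standard-time date in Velan Isles, 26 October 2018, is inside that window, so Velan Isles is at UTC+07:45.
06:00 UTC + 7h45m = 13:45 Velan Isles.

13:45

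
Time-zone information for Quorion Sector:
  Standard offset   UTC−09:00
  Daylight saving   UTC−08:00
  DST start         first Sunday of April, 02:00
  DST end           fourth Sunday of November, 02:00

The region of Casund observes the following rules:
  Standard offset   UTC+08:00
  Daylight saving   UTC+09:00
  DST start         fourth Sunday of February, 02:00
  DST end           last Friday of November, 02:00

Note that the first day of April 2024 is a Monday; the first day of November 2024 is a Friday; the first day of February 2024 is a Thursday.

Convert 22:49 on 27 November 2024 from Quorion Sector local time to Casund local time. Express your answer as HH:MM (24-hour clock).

1 April 2024 is a Monday, so the first Sunday is April 7.
1 November 2024 is a Friday, so the first Sunday is November 3 and the fourth is November 24.
27 November 2024 does not fall between 7 April and 24 November, so daylight saving is not in effect and Quorion Sector is at UTC−09:00.
22:49 Quorion Sector + 9h = 07:49 UTC (rolling into the next day, 28 November 2024).
1 February 2024 is a Thursday, so the first Sunday is February 4 and the fourth is February 25.
1 November 2024 is a Friday, so Fridays fall on 1, 8, 15, 22, 29; the last is November 29.
At the standard offset (UTC+08:00), 07:49 UTC + 8h = 15:49 Casund standard time.
The standard-time date in Casund, 28 November 2024, lies within the daylight-saving period (25 February – 29 November), so Casund is on daylight time, UTC+09:00.
07:49 UTC + 9h = 16:49 Casund.

16:49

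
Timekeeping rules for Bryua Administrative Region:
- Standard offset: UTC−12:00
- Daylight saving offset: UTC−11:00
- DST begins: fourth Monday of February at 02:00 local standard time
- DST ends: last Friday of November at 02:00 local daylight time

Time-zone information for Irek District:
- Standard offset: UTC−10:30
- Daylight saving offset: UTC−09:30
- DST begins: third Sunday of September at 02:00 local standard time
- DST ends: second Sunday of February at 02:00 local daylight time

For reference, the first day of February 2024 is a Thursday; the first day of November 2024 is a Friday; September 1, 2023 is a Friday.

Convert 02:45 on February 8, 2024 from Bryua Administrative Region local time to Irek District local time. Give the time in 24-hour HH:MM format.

1 February 2024 is a Thursday, so the first Monday is February 5 and the fourth is February 26.
1 November 2024 is a Friday, so Fridays fall on 1, 8, 15, 22, 29; the last is November 29.
Daylight saving runs 26 February – 29 November; February 8, 2024 is outside that window, so Bryua Administrative Region is on standard time at UTC−12:00.
02:45 Bryua Administrative Region + 12h = 14:45 UTC.
1 September 2023 is a Friday, so the first Sunday is September 3 and the third is September 17.
1 February 2024 is a Thursday, so the first Sunday is February 4 and the second is February 11.
At the standard offset (UTC−10:30), 14:45 UTC − 10h30m = 04:15 Irek District standard time.
The standard-time date in Irek District, February 8, 2024, falls between 17 September 2023 and 11 February 2024, so daylight saving is in effect and Irek District is at UTC−09:30.
14:45 UTC − 9h30m = 05:15 Irek District.

05:15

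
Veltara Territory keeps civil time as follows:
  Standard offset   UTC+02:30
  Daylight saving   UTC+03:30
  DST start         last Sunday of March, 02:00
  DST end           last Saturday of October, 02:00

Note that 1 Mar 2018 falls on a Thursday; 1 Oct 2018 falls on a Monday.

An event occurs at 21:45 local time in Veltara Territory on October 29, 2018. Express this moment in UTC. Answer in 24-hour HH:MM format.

1 March 2018 is a Thursday, so Sundays fall on 4, 11, 18, 25; the last is March 25.
1 October 2018 is a Monday, so Saturdays fall on 6, 13, 20, 27; the last is October 27.
Daylight saving runs 25 March – 27 October; October 29, 2018 is outside that window, so Veltara Territory is on standard time at UTC+02:30.
21:45 local − 2h30m = 19:15 UTC.

19:15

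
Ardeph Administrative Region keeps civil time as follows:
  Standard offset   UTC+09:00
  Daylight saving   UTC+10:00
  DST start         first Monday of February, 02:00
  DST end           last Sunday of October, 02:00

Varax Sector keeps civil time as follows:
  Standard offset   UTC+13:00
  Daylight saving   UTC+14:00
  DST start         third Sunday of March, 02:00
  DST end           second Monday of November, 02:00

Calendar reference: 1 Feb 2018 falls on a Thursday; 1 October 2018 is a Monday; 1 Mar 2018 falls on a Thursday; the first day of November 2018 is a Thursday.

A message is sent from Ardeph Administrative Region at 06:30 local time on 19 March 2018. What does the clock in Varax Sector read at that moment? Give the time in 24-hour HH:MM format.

10:30

1 February 2018 is a Thursday, so the first Monday is February 5.
1 October 2018 is a Monday, so Sundays fall on 7, 14, 21, 28; the last is October 28.
Daylight saving runs 5 February – 28 October; 19 March 2018 is inside that window, so Ardeph Administrative Region is at UTC+10:00.
06:30 Ardeph Administrative Region − 10h = 20:30 UTC (rolling into the previous day, 18 March 2018).
1 March 2018 is a Thursday, so the first Sunday is March 4 and the third is March 18.
1 November 2018 is a Thursday, so the first Monday is November 5 and the second is November 12.
At the standard offset (UTC+13:00), 20:30 UTC + 13h = 09:30 Varax Sector standard time (rolling into the next day, 19 March 2018).
The standard-time date in Varax Sector, 19 March 2018, lies within the daylight-saving period (18 March – 12 November), so Varax Sector is on daylight time, UTC+14:00.
20:30 UTC + 14h = 10:30 Varax Sector (rolling into the next day, 19 March 2018).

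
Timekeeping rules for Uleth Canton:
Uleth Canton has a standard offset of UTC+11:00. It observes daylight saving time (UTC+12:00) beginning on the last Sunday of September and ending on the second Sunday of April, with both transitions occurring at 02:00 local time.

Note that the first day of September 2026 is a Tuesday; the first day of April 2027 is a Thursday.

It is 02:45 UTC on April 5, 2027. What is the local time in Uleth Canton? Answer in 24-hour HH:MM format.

1 September 2026 is a Tuesday, so Sundays fall on 6, 13, 20, 27; the last is September 27.
1 April 2027 is a Thursday, so the first Sunday is April 4 and the second is April 11.
At the standard offset (UTC+11:00), 02:45 UTC + 11h = 13:45 Uleth Canton standard time.
Daylight saving runs 27 September 2026 – 11 April 2027; the standard-time date in Uleth Canton, April 5, 2027, is inside that window, so Uleth Canton is at UTC+12:00.
02:45 UTC + 12h = 14:45 local.

14:45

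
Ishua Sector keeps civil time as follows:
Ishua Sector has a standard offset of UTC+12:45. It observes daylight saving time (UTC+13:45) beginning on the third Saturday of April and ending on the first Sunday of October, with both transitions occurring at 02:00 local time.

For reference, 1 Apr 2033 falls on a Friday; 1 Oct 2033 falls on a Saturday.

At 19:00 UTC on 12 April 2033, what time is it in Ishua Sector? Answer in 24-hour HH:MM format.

07:45

1 April 2033 is a Friday, so the first Saturday is April 2 and the third is April 16.
1 October 2033 is a Saturday, so the first Sunday is October 2.
At the standard offset (UTC+12:45), 19:00 UTC + 12h45m = 07:45 Ishua Sector standard time (rolling into the next day, 13 April 2033).
Daylight saving runs 16 April – 2 October; the standard-time date in Ishua Sector, 13 April 2033, is outside that window, so Ishua Sector is on standard time at UTC+12:45.
19:00 UTC + 12h45m = 07:45 local (rolling into the next day, 13 April 2033).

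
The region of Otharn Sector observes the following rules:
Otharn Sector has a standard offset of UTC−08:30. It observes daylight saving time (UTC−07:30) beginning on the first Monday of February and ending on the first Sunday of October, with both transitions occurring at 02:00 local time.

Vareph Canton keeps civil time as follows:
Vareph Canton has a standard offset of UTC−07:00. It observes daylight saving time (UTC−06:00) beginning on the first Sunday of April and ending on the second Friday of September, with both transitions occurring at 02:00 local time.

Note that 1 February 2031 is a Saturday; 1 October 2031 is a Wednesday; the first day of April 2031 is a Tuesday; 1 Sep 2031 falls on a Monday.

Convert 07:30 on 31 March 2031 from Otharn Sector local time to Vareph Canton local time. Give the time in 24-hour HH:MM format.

08:00

1 February 2031 is a Saturday, so the first Monday is February 3.
1 October 2031 is a Wednesday, so the first Sunday is October 5.
31 March 2031 falls between 3 February and 5 October, so daylight saving is in effect and Otharn Sector is at UTC−07:30.
07:30 Otharn Sector + 7h30m = 15:00 UTC.
1 April 2031 is a Tuesday, so the first Sunday is April 6.
1 September 2031 is a Monday, so the first Friday is September 5 and the second is September 12.
At the standard offset (UTC−07:00), 15:00 UTC − 7h = 08:00 Vareph Canton standard time.
The standard-time date in Vareph Canton, 31 March 2031, is outside the daylight-saving period (6 April – 12 September), so Vareph Canton is on standard time, UTC−07:00.
15:00 UTC − 7h = 08:00 Vareph Canton.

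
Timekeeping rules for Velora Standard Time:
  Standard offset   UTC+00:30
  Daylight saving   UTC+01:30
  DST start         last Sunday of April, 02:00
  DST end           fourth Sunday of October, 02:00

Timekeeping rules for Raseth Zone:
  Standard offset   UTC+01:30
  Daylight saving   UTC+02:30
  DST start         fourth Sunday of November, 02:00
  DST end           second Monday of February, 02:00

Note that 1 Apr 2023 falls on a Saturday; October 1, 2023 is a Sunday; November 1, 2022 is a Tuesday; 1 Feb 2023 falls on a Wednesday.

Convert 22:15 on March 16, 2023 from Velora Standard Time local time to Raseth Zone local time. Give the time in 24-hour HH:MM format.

23:15

1 April 2023 is a Saturday, so Sundays fall on 2, 9, 16, 23, 30; the last is April 30.
1 October 2023 is a Sunday, so the first Sunday is October 1 and the fourth is October 22.
Daylight saving runs 30 April – 22 October; March 16, 2023 is outside that window, so Velora Standard Time is on standard time at UTC+00:30.
22:15 Velora Standard Time − 0h30m = 21:45 UTC.
1 November 2022 is a Tuesday, so the first Sunday is November 6 and the fourth is November 27.
1 February 2023 is a Wednesday, so the first Monday is February 6 and the second is February 13.
At the standard offset (UTC+01:30), 21:45 UTC + 1h30m = 23:15 Raseth Zone standard time.
The standard-time date in Raseth Zone, March 16, 2023, does not fall between 27 November 2022 and 13 February 2023, so daylight saving is not in effect and Raseth Zone is at UTC+01:30.
21:45 UTC + 1h30m = 23:15 Raseth Zone.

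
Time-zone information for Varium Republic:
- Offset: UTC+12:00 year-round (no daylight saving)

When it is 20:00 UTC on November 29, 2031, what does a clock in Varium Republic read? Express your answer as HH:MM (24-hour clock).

08:00

Varium Republic stays on UTC+12:00 all year.
20:00 UTC + 12h = 08:00 local (rolling into the next day, 30 November 2031).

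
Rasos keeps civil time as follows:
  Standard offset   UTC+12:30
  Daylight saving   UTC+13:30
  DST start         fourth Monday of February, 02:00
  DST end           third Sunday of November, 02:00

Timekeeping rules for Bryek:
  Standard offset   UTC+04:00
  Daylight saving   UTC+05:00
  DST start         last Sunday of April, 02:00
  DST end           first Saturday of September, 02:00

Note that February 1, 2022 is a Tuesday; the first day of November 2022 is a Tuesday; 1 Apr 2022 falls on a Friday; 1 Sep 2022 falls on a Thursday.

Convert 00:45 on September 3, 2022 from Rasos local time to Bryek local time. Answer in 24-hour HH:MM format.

1 February 2022 is a Tuesday, so the first Monday is February 7 and the fourth is February 28.
1 November 2022 is a Tuesday, so the first Sunday is November 6 and the third is November 20.
September 3, 2022 lies within the daylight-saving period (28 February – 20 November), so Rasos is on daylight time, UTC+13:30.
00:45 Rasos − 13h30m = 11:15 UTC (rolling into the previous day, 2 September 2022).
1 April 2022 is a Friday, so Sundays fall on 3, 10, 17, 24; the last is April 24.
1 September 2022 is a Thursday, so the first Saturday is September 3.
At the standard offset (UTC+04:00), 11:15 UTC + 4h = 15:15 Bryek standard time.
The standard-time date in Bryek, September 2, 2022, lies within the daylight-saving period (24 April – 3 September), so Bryek is on daylight time, UTC+05:00.
11:15 UTC + 5h = 16:15 Bryek.

16:15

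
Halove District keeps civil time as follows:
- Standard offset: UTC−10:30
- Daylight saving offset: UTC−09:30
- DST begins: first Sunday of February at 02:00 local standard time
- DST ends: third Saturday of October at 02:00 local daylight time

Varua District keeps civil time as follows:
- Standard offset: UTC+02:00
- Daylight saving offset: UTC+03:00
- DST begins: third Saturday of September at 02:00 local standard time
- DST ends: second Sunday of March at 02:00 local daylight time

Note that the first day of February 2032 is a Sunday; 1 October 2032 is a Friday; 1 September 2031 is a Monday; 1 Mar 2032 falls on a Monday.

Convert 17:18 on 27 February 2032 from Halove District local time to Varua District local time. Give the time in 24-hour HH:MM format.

1 February 2032 is a Sunday, so the first Sunday is February 1.
1 October 2032 is a Friday, so the first Saturday is October 2 and the third is October 16.
27 February 2032 lies within the daylight-saving period (1 February – 16 October), so Halove District is on daylight time, UTC−09:30.
17:18 Halove District + 9h30m = 02:48 UTC (rolling into the next day, 28 February 2032).
1 September 2031 is a Monday, so the first Saturday is September 6 and the third is September 20.
1 March 2032 is a Monday, so the first Sunday is March 7 and the second is March 14.
At the standard offset (UTC+02:00), 02:48 UTC + 2h = 04:48 Varua District standard time.
The standard-time date in Varua District, 28 February 2032, lies within the daylight-saving period (20 September 2031 – 14 March 2032), so Varua District is on daylight time, UTC+03:00.
02:48 UTC + 3h = 05:48 Varua District.

05:48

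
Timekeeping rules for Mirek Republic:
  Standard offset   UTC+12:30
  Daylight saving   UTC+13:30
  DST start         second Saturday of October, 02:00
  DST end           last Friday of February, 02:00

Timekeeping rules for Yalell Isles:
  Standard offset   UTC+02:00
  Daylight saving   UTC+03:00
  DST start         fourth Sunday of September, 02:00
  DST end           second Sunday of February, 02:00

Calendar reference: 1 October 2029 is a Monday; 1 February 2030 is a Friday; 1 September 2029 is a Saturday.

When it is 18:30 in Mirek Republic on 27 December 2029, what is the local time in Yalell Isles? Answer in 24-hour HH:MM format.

08:00

1 October 2029 is a Monday, so the first Saturday is October 6 and the second is October 13.
1 February 2030 is a Friday, so Fridays fall on 1, 8, 15, 22; the last is February 22.
27 December 2029 lies within the daylight-saving period (13 October 2029 – 22 February 2030), so Mirek Republic is on daylight time, UTC+13:30.
18:30 Mirek Republic − 13h30m = 05:00 UTC.
1 September 2029 is a Saturday, so the first Sunday is September 2 and the fourth is September 23.
1 February 2030 is a Friday, so the first Sunday is February 3 and the second is February 10.
At the standard offset (UTC+02:00), 05:00 UTC + 2h = 07:00 Yalell Isles standard time.
Daylight saving runs 23 September 2029 – 10 February 2030; the standard-time date in Yalell Isles, 27 December 2029, is inside that window, so Yalell Isles is at UTC+03:00.
05:00 UTC + 3h = 08:00 Yalell Isles.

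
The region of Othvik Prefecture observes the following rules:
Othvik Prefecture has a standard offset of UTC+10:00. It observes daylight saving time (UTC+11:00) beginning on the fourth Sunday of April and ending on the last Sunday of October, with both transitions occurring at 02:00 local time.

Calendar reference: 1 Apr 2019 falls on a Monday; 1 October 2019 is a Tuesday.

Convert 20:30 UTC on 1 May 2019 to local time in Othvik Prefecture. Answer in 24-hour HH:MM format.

1 April 2019 is a Monday, so the first Sunday is April 7 and the fourth is April 28.
1 October 2019 is a Tuesday, so Sundays fall on 6, 13, 20, 27; the last is October 27.
At the standard offset (UTC+10:00), 20:30 UTC + 10h = 06:30 Othvik Prefecture standard time (rolling into the next day, 2 May 2019).
The standard-time date in Othvik Prefecture, 2 May 2019, lies within the daylight-saving period (28 April – 27 October), so Othvik Prefecture is on daylight time, UTC+11:00.
20:30 UTC + 11h = 07:30 local (rolling into the next day, 2 May 2019).

07:30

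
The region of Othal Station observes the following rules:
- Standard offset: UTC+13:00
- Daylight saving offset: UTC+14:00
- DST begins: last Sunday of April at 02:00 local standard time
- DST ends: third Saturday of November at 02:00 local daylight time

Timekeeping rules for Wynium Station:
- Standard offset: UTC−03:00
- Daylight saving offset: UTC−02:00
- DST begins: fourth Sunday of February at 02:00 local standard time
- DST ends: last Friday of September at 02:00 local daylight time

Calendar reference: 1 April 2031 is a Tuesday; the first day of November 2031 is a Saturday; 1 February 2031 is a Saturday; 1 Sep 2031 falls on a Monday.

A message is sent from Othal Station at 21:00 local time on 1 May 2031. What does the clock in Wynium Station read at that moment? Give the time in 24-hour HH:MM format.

1 April 2031 is a Tuesday, so Sundays fall on 6, 13, 20, 27; the last is April 27.
1 November 2031 is a Saturday, so the first Saturday is November 1 and the third is November 15.
1 May 2031 lies within the daylight-saving period (27 April – 15 November), so Othal Station is on daylight time, UTC+14:00.
21:00 Othal Station − 14h = 07:00 UTC.
1 February 2031 is a Saturday, so the first Sunday is February 2 and the fourth is February 23.
1 September 2031 is a Monday, so Fridays fall on 5, 12, 19, 26; the last is September 26.
At the standard offset (UTC−03:00), 07:00 UTC − 3h = 04:00 Wynium Station standard time.
The standard-time date in Wynium Station, 1 May 2031, falls between 23 February and 26 September, so daylight saving is in effect and Wynium Station is at UTC−02:00.
07:00 UTC − 2h = 05:00 Wynium Station.

05:00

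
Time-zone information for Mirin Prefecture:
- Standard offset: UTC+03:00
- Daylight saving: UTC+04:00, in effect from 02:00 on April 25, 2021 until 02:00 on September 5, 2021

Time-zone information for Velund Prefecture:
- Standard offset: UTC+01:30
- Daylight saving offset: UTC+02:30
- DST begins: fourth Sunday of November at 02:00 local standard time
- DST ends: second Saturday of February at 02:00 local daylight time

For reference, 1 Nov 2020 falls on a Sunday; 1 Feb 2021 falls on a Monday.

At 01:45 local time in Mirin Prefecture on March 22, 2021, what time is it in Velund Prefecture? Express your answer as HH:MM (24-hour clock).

00:15

March 22, 2021 does not fall between 25 April and 5 September, so daylight saving is not in effect and Mirin Prefecture is at UTC+03:00.
01:45 Mirin Prefecture − 3h = 22:45 UTC (rolling into the previous day, 21 March 2021).
1 November 2020 is a Sunday, so the first Sunday is November 1 and the fourth is November 22.
1 February 2021 is a Monday, so the first Saturday is February 6 and the second is February 13.
At the standard offset (UTC+01:30), 22:45 UTC + 1h30m = 00:15 Velund Prefecture standard time (rolling into the next day, 22 March 2021).
Daylight saving runs 22 November 2020 – 13 February 2021; the standard-time date in Velund Prefecture, March 22, 2021, is outside that window, so Velund Prefecture is on standard time at UTC+01:30.
22:45 UTC + 1h30m = 00:15 Velund Prefecture (rolling into the next day, 22 March 2021).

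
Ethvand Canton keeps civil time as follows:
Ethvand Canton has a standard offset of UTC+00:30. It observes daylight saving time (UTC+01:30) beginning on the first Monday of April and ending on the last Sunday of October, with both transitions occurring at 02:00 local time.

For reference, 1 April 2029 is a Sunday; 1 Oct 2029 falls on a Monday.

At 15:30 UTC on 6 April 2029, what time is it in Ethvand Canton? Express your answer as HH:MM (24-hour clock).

17:00

1 April 2029 is a Sunday, so the first Monday is April 2.
1 October 2029 is a Monday, so Sundays fall on 7, 14, 21, 28; the last is October 28.
At the standard offset (UTC+00:30), 15:30 UTC + 0h30m = 16:00 Ethvand Canton standard time.
Daylight saving runs 2 April – 28 October; the standard-time date in Ethvand Canton, 6 April 2029, is inside that window, so Ethvand Canton is at UTC+01:30.
15:30 UTC + 1h30m = 17:00 local.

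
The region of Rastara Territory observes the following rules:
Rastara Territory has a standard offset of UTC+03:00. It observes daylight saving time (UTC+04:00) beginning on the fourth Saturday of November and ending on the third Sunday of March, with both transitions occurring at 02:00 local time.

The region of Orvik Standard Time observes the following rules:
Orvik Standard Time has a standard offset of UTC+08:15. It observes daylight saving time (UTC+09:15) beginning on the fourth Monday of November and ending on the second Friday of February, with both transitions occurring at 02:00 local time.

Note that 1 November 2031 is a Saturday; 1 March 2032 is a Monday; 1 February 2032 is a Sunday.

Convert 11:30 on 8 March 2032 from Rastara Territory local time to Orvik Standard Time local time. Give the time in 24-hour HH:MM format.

15:45

1 November 2031 is a Saturday, so the first Saturday is November 1 and the fourth is November 22.
1 March 2032 is a Monday, so the first Sunday is March 7 and the third is March 21.
Daylight saving runs 22 November 2031 – 21 March 2032; 8 March 2032 is inside that window, so Rastara Territory is at UTC+04:00.
11:30 Rastara Territory − 4h = 07:30 UTC.
1 November 2031 is a Saturday, so the first Monday is November 3 and the fourth is November 24.
1 February 2032 is a Sunday, so the first Friday is February 6 and the second is February 13.
At the standard offset (UTC+08:15), 07:30 UTC + 8h15m = 15:45 Orvik Standard Time standard time.
The standard-time date in Orvik Standard Time, 8 March 2032, is outside the daylight-saving period (24 November 2031 – 13 February 2032), so Orvik Standard Time is on standard time, UTC+08:15.
07:30 UTC + 8h15m = 15:45 Orvik Standard Time.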